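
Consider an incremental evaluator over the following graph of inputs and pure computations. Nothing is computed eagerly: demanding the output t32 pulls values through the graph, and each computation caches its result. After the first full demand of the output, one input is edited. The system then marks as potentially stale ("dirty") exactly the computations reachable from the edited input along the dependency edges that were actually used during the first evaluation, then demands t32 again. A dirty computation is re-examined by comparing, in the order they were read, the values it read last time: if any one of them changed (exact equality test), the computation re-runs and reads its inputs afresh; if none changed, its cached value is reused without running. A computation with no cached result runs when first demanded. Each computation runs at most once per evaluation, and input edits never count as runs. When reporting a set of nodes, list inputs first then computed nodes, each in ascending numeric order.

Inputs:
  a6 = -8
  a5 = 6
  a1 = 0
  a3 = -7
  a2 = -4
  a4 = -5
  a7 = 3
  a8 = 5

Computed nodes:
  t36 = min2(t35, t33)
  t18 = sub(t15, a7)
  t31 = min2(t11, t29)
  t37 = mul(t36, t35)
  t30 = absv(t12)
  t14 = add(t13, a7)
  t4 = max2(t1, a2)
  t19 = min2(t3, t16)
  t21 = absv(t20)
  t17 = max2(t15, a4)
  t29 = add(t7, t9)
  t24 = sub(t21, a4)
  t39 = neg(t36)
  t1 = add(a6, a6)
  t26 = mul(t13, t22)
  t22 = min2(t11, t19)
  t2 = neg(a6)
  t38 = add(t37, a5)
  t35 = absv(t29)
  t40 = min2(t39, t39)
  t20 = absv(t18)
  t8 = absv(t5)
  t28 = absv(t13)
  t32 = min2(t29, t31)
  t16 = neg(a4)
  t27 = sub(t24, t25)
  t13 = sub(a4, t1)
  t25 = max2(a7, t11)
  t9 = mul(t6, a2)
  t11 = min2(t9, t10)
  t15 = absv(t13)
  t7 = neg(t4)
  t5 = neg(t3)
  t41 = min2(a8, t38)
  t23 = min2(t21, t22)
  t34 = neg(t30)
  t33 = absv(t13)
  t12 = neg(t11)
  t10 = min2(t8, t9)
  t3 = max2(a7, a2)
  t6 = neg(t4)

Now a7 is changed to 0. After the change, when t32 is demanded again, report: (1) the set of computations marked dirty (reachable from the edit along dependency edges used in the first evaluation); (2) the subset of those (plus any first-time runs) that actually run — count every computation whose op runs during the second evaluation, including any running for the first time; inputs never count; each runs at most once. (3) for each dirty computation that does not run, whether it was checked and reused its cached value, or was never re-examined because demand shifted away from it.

Initial pass — values computed on the first demand:
  t1 = add(-8, -8) = -16
  t3 = max2(3, -4) = 3
  t4 = max2(-16, -4) = -4
  t5 = neg(3) = -3
  t6 = neg(-4) = 4
  t7 = neg(-4) = 4
  t8 = absv(-3) = 3
  t9 = mul(4, -4) = -16
  t10 = min2(3, -16) = -16
  t11 = min2(-16, -16) = -16
  t29 = add(4, -16) = -12
  t31 = min2(-16, -12) = -16
  t32 = min2(-12, -16) = -16

Second demand — change propagation:
  t3: re-runs because a7 3->0; new result 0.
  t5: re-runs because t3 3->0; new result 0.
  t8: re-runs because t5 -3->0; new result 0.
  t10: re-runs because t8 3->0; new result -16 (unchanged).
  t11: re-examined; everything it read last time is the same (t9 unchanged, t10 unchanged) — cache -16 kept, no run.
  t31: re-examined; everything it read last time is the same (t11 unchanged, t29 unchanged) — cache -16 kept, no run.
  t32: re-examined; everything it read last time is the same (t29 unchanged, t31 unchanged) — cache -16 kept, no run.

The important point: t10 recomputes to an identical value, and the output ends up unchanged.

Dirty set: t3, t5, t8, t10, t11, t31, t32.
Run set: t3, t5, t8, t10 (4 run).
Re-examined without running (cache reused): t11, t31, t32.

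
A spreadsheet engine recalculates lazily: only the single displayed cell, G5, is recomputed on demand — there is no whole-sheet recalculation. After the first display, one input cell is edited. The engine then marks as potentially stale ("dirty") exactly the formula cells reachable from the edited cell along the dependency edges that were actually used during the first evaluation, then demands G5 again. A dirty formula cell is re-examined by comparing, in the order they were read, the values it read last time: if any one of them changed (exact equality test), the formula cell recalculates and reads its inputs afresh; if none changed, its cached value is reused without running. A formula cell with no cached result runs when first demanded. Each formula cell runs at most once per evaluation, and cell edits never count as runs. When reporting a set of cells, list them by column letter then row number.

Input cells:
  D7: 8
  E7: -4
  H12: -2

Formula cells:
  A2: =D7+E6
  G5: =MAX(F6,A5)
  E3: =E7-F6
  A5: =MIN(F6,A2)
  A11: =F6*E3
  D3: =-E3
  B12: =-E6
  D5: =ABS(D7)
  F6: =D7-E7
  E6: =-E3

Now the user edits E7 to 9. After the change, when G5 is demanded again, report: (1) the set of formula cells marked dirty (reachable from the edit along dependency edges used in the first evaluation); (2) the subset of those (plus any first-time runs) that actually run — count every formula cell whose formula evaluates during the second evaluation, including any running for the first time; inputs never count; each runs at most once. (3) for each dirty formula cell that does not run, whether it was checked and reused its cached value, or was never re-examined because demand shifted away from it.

First evaluation (everything demanded from the output):
  F6 = 8 - -4 = 12
  E3 = -4 - 12 = -16
  E6 = -(-16) = 16
  A2 = 8 + 16 = 24
  A5 = MIN(12, 24) = 12
  G5 = MAX(12, 12) = 12

Propagation after the edit:
  F6: runs — E7 -4->9; result -1.
  E3: runs — E7 -4->9; F6 12->-1; result 10.
  E6: runs — E3 -16->10; result -10.
  A2: runs — E6 16->-10; result -2.
  A5: runs — F6 12->-1; A2 24->-2; result -2.
  G5: runs — F6 12->-1; A5 12->-2; result -1.

Marked dirty: A2, A5, E3, E6, F6, G5.
Formula cells that run: A2, A5, E3, E6, F6, G5 — 6 in total.
Every dirty formula cell ran.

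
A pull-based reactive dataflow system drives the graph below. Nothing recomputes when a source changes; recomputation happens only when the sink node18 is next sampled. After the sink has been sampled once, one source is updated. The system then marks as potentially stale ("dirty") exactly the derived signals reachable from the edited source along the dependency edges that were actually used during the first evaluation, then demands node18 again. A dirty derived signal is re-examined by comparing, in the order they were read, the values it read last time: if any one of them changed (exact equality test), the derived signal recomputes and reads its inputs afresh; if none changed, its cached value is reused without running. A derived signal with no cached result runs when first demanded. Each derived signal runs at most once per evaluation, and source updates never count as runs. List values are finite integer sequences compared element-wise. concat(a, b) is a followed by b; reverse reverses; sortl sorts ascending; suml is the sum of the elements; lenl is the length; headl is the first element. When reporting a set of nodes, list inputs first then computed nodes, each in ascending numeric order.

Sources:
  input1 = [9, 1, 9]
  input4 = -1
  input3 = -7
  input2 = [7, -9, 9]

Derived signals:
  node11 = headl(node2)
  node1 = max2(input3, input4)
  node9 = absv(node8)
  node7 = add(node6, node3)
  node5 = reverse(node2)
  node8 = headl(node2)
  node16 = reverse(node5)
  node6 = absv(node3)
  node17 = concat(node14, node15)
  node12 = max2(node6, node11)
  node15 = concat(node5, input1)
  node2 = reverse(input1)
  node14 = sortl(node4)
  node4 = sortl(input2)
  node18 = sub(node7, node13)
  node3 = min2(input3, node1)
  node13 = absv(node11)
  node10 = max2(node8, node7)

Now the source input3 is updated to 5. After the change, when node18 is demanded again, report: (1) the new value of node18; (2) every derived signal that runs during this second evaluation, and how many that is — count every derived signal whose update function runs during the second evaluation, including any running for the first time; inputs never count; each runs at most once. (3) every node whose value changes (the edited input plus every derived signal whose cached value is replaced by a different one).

New value of node18: 1.
Derived signals that run: node1, node3, node6, node7, node18 — 5 in total.
Values that change: input3, node1, node3, node6, node7, node18.

First evaluation (everything demanded from the output):
  node1 = max2(-7, -1) = -1
  node2 = reverse([9, 1, 9]) = [9, 1, 9]
  node3 = min2(-7, -1) = -7
  node6 = absv(-7) = 7
  node7 = add(7, -7) = 0
  node11 = headl([9, 1, 9]) = 9
  node13 = absv(9) = 9
  node18 = sub(0, 9) = -9

Propagation after the edit:
  node1: runs — input3 -7->5; result 5.
  node3: runs — input3 -7->5; node1 -1->5; result 5.
  node6: runs — node3 -7->5; result 5.
  node7: runs — node6 7->5; node3 -7->5; result 10.
  node18: runs — node7 0->10; result 1.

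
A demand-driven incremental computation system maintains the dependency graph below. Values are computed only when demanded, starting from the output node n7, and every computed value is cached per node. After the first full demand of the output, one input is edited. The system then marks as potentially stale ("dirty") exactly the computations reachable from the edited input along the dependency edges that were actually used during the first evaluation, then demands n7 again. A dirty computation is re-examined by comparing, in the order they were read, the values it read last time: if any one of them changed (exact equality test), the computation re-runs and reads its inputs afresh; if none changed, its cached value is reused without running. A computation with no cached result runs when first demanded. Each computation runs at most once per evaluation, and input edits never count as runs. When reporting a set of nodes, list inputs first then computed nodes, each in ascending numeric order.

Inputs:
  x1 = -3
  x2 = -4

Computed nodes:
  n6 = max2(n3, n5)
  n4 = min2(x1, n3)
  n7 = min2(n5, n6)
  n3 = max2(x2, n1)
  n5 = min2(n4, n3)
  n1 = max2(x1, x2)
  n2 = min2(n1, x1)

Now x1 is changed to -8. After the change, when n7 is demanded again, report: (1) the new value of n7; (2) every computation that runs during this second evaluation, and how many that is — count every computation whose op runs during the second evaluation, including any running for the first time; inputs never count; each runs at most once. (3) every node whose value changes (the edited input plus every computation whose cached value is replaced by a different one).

New value of n7: -8.
Computations that run: n1, n3, n4, n5, n6, n7 — 6 in total.
Values that change: x1, n1, n3, n4, n5, n6, n7.

First evaluation (everything demanded from the output):
  n1 = max2(-3, -4) = -3
  n3 = max2(-4, -3) = -3
  n4 = min2(-3, -3) = -3
  n5 = min2(-3, -3) = -3
  n6 = max2(-3, -3) = -3
  n7 = min2(-3, -3) = -3

Propagation after the edit:
  n1: runs — x1 -3->-8; result -4.
  n3: runs — n1 -3->-4; result -4.
  n4: runs — x1 -3->-8; n3 -3->-4; result -8.
  n5: runs — n4 -3->-8; n3 -3->-4; result -8.
  n6: runs — n3 -3->-4; n5 -3->-8; result -4.
  n7: runs — n5 -3->-8; n6 -3->-4; result -8.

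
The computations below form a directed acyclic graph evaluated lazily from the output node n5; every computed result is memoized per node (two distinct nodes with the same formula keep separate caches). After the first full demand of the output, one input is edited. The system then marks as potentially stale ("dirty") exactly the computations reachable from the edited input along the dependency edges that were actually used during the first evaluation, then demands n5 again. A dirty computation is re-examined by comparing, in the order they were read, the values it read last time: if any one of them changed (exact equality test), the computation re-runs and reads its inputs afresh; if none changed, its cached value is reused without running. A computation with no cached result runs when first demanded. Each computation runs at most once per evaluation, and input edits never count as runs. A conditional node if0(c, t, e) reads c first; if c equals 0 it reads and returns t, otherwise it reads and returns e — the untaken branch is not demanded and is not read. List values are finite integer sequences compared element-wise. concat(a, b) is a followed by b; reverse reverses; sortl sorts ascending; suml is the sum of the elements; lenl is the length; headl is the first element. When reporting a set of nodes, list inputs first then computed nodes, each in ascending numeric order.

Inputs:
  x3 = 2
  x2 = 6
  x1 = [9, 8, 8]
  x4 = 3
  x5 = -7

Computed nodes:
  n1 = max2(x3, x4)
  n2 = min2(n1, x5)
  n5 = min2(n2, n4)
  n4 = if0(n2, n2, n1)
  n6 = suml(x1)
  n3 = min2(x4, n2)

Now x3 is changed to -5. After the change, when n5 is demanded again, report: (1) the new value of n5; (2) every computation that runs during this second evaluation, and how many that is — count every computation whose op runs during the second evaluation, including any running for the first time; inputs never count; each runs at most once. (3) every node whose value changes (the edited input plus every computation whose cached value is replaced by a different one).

Demanding n5 again yields -7.
1 computations run: n1.
The nodes whose values change: x3.
Note the absorption at n1: it re-runs yet its value is the same, leaving the output's value untouched.

First demand of the output computes:
  n1 = max2(2, 3) = 3
  n2 = min2(3, -7) = -7
  n4 = if0(n2=-7 -> else branch n1) = 3
  n5 = min2(-7, 3) = -7

After the edit, cleaning proceeds:
  n1: a read changed (x3 2->-5) — executes, giving 3 — identical to its old value.
  n2: dirty, but its reads are unchanged (n1 unchanged, x5 unchanged); cached -7 stands.
  n4: dirty, but its reads are unchanged (n2 unchanged, n1 unchanged); cached 3 stands.
  n5: dirty, but its reads are unchanged (n2 unchanged, n4 unchanged); cached -7 stands.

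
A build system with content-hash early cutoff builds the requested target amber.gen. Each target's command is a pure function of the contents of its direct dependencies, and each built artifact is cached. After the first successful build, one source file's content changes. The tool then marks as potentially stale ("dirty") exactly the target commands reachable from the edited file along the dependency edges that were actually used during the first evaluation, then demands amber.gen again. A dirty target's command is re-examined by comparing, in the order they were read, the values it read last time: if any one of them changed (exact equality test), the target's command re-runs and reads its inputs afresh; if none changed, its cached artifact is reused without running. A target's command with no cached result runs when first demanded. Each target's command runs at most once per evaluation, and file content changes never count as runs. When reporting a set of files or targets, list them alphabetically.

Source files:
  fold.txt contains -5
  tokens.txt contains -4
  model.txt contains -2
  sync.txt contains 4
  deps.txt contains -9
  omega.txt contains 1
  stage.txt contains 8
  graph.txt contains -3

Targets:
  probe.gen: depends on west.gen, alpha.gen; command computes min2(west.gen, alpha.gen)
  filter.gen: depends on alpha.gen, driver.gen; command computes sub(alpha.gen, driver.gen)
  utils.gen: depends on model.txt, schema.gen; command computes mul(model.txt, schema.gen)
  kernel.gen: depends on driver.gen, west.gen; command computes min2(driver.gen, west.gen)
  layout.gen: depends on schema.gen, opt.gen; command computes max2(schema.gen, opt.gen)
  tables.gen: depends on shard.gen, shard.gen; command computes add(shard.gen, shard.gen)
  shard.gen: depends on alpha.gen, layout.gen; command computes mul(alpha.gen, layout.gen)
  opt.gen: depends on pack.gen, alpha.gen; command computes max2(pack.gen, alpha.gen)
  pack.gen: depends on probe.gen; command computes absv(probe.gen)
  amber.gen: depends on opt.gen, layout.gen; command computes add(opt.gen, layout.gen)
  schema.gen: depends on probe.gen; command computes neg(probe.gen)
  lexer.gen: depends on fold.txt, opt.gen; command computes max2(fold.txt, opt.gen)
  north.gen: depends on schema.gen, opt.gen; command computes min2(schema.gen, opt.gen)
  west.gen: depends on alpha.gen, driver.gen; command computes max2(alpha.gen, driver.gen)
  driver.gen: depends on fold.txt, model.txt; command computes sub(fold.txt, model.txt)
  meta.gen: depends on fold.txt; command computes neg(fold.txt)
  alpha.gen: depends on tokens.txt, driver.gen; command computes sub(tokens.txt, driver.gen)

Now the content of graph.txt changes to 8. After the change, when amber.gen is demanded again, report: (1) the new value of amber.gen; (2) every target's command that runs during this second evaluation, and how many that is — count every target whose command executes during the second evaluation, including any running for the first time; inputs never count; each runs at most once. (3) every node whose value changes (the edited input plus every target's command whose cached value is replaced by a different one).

New value of amber.gen: 2.
Target commands that run: none — 0 in total.
Values that change: graph.txt.
Key observation: graph.txt is never demanded by the output, so the edit triggers no recomputation at all.

First evaluation (everything demanded from the output):
  driver.gen = sub(-5, -2) = -3
  alpha.gen = sub(-4, -3) = -1
  west.gen = max2(-1, -3) = -1
  probe.gen = min2(-1, -1) = -1
  pack.gen = absv(-1) = 1
  opt.gen = max2(1, -1) = 1
  schema.gen = neg(-1) = 1
  layout.gen = max2(1, 1) = 1
  amber.gen = add(1, 1) = 2

Propagation after the edit:
  graph.txt feeds no computation that the output demands — nothing is marked dirty and nothing runs.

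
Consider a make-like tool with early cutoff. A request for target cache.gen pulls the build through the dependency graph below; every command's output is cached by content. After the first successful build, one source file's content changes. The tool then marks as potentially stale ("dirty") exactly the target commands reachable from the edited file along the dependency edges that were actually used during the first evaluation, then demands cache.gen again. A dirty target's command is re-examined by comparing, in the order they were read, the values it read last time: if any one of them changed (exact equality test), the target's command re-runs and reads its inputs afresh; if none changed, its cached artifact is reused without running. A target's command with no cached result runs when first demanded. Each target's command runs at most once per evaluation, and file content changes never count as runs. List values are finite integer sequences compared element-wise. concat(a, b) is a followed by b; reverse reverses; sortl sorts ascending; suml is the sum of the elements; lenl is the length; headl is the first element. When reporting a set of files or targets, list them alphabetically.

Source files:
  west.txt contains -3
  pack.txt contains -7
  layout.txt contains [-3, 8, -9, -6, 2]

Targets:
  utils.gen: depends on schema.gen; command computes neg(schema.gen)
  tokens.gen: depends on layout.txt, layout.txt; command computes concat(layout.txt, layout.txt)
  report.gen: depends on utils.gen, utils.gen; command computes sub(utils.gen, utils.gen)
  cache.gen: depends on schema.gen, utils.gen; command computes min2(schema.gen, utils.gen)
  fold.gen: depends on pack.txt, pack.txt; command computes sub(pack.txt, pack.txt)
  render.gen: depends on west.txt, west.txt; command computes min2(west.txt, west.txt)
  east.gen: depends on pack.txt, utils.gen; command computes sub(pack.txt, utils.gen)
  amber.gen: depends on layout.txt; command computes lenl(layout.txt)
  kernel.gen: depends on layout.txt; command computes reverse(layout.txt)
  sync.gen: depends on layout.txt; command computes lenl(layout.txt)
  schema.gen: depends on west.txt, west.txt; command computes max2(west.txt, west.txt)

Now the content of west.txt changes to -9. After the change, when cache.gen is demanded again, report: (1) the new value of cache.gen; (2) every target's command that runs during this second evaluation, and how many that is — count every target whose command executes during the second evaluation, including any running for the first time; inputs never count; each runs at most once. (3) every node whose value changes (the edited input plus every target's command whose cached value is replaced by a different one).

Demanding cache.gen again yields -9.
3 target commands run: cache.gen, schema.gen, utils.gen.
The nodes whose values change: cache.gen, schema.gen, utils.gen, west.txt.

First demand of the output computes:
  schema.gen = max2(-3, -3) = -3
  utils.gen = neg(-3) = 3
  cache.gen = min2(-3, 3) = -3

After the edit, cleaning proceeds:
  schema.gen: a read changed (west.txt -3->-9; west.txt -3->-9) — executes, giving -9.
  utils.gen: a read changed (schema.gen -3->-9) — executes, giving 9.
  cache.gen: a read changed (schema.gen -3->-9; utils.gen 3->9) — executes, giving -9.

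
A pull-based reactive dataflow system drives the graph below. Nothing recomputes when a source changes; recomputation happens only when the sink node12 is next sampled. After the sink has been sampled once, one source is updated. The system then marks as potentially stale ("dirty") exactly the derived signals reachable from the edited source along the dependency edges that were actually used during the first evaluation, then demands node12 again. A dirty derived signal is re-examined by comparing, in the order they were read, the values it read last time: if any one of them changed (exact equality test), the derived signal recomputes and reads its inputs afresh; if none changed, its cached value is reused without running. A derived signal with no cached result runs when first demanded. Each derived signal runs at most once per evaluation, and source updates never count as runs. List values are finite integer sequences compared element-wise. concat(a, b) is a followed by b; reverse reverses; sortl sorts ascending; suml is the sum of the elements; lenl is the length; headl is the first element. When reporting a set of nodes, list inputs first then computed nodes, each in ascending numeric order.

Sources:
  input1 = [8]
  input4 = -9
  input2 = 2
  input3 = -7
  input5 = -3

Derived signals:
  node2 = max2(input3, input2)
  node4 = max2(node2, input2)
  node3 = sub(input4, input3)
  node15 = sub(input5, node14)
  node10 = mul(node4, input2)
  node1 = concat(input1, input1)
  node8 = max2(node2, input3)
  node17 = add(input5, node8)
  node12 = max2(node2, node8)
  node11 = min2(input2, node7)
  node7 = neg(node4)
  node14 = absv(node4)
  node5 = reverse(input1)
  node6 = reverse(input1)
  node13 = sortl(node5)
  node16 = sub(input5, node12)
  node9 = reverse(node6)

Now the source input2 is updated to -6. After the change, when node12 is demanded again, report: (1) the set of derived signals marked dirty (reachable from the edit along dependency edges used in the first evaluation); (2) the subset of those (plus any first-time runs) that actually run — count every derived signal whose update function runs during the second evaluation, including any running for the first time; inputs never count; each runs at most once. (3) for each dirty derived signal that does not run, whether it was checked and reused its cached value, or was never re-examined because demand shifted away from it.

First evaluation (everything demanded from the output):
  node2 = max2(-7, 2) = 2
  node8 = max2(2, -7) = 2
  node12 = max2(2, 2) = 2

Propagation after the edit:
  node2: runs — input2 2->-6; result -6.
  node8: runs — node2 2->-6; result -6.
  node12: runs — node2 2->-6; node8 2->-6; result -6.

Marked dirty: node2, node8, node12.
Derived signals that run: node2, node8, node12 — 3 in total.
Every dirty derived signal ran.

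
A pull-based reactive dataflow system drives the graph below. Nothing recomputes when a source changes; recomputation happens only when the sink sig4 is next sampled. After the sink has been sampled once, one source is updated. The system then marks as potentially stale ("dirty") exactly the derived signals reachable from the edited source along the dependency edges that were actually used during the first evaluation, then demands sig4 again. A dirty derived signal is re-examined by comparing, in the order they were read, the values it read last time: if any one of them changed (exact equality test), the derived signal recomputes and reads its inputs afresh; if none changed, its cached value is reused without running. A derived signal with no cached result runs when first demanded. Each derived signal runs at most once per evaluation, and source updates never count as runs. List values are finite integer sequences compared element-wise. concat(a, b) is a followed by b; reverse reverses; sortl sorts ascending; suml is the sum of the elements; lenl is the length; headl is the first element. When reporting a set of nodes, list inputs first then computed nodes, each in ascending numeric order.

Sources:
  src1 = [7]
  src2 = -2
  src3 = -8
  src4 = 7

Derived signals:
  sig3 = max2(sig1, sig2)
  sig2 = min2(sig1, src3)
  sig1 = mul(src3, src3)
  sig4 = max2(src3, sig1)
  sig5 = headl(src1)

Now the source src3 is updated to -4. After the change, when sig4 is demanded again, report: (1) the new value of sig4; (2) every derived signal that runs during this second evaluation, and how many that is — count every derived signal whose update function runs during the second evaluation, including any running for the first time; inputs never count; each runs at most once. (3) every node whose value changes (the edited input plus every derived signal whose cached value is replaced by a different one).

New value of sig4: 16.
Derived signals that run: sig1, sig4 — 2 in total.
Values that change: src3, sig1, sig4.

First evaluation (everything demanded from the output):
  sig1 = mul(-8, -8) = 64
  sig4 = max2(-8, 64) = 64

Propagation after the edit:
  sig1: runs — src3 -8->-4; src3 -8->-4; result 16.
  sig4: runs — src3 -8->-4; sig1 64->16; result 16.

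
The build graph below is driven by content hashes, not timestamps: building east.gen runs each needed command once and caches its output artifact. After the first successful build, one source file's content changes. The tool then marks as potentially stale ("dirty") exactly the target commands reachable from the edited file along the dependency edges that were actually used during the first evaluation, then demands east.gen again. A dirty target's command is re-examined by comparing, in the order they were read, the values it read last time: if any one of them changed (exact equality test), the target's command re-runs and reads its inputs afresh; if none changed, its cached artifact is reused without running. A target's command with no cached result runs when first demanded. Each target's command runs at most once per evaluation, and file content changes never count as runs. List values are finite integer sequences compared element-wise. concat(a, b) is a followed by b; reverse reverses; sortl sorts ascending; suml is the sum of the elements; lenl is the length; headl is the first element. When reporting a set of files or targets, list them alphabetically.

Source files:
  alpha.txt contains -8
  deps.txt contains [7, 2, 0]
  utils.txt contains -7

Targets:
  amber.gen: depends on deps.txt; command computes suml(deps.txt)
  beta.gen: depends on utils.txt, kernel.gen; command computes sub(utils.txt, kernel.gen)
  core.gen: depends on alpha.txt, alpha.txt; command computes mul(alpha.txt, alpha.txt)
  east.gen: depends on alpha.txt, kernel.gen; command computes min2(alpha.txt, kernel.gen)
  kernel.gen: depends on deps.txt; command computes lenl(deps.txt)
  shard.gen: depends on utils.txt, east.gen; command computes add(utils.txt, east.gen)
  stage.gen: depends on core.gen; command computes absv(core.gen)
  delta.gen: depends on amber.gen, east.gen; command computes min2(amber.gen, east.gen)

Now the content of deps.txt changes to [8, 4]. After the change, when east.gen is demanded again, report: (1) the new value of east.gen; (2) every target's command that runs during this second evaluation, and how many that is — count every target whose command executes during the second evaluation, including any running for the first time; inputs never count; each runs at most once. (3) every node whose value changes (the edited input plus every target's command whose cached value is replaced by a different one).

east.gen now evaluates to -8.
Run set: east.gen, kernel.gen (2 run).
Changed values: deps.txt, kernel.gen.

Initial pass — values computed on the first demand:
  kernel.gen = lenl([7, 2, 0]) = 3
  east.gen = min2(-8, 3) = -8

Second demand — change propagation:
  kernel.gen: re-runs because deps.txt [7, 2, 0]->[8, 4]; new result 2.
  east.gen: re-runs because kernel.gen 3->2; new result -8 (unchanged).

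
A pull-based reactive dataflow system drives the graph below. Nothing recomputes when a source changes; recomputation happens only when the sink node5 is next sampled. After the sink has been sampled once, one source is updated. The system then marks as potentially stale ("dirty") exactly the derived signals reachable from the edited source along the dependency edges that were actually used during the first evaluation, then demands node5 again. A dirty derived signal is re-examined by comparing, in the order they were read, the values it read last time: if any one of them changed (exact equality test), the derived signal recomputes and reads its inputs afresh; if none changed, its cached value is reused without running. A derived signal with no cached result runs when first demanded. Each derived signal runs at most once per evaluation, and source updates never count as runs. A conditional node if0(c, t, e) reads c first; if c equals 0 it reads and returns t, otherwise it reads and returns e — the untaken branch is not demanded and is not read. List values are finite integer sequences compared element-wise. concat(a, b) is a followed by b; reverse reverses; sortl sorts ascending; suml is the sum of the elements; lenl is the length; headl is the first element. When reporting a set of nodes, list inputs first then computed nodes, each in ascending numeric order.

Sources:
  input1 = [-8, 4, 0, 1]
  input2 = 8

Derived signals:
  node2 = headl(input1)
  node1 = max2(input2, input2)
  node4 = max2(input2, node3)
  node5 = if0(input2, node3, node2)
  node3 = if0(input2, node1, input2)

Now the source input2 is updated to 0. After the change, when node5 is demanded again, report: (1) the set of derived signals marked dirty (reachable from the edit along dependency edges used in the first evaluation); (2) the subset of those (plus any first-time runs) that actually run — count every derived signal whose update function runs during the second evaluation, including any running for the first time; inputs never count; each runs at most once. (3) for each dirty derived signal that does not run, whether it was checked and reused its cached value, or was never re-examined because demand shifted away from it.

First evaluation (everything demanded from the output):
  node2 = headl([-8, 4, 0, 1]) = -8
  node5 = if0(input2=8 -> else branch node2) = -8

Propagation after the edit:
  node1: demanded for the first time — runs, produces 0.
  node3: demanded for the first time — runs, produces 0.
  node5: runs — input2 8->0; result 0.

Key observation: a condition flipped, so demand reaches new nodes — node1, node3 run for the first time.

Marked dirty: node5.
Derived signals that run: node1, node3, node5 — 3 in total.
Every dirty derived signal ran.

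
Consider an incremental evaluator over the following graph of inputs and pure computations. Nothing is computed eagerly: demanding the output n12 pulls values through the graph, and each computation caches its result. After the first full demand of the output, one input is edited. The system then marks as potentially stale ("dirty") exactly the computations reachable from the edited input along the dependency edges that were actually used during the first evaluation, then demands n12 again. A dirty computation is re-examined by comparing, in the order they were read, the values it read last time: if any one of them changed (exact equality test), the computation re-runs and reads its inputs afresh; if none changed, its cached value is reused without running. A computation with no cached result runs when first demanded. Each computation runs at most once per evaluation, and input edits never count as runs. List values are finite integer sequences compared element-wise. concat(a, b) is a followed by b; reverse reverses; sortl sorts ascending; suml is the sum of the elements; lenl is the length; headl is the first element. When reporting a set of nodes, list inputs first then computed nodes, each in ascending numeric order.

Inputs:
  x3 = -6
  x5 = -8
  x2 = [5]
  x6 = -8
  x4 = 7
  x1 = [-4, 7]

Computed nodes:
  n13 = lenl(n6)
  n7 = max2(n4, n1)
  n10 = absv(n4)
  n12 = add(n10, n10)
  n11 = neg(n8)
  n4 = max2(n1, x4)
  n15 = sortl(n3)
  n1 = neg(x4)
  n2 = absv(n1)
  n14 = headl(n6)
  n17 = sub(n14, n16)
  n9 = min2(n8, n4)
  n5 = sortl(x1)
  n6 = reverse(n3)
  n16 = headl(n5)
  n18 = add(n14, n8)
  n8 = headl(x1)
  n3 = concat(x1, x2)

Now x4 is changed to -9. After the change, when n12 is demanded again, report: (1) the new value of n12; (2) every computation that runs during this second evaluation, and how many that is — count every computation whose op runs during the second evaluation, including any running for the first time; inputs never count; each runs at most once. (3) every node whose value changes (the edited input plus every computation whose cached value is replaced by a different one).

n12 now evaluates to 18.
Run set: n1, n4, n10, n12 (4 run).
Changed values: x4, n1, n4, n10, n12.

Initial pass — values computed on the first demand:
  n1 = neg(7) = -7
  n4 = max2(-7, 7) = 7
  n10 = absv(7) = 7
  n12 = add(7, 7) = 14

Second demand — change propagation:
  n1: re-runs because x4 7->-9; new result 9.
  n4: re-runs because n1 -7->9; x4 7->-9; new result 9.
  n10: re-runs because n4 7->9; new result 9.
  n12: re-runs because n10 7->9; n10 7->9; new result 18.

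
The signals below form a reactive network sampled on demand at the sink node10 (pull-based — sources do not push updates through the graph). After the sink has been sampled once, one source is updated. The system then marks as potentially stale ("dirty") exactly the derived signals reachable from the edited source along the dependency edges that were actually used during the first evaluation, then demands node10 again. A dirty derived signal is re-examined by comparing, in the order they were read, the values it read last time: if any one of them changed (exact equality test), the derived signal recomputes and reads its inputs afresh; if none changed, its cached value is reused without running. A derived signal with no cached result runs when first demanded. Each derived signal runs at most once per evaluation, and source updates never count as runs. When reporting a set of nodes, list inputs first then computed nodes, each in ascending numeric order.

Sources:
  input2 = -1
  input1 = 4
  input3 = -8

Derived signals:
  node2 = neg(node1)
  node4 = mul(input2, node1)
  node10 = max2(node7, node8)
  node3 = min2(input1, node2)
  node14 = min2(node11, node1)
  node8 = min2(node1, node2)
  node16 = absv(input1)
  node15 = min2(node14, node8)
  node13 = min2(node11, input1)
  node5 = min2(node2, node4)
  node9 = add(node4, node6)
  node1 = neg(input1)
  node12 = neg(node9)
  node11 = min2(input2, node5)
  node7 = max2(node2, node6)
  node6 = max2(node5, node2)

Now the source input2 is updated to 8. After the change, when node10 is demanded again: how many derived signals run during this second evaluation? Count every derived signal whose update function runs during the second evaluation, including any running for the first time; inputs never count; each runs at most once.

Run set: node4, node5, node6 (3 run).
The important point: node6 recomputes to an identical value, and the output ends up unchanged.

Initial pass — values computed on the first demand:
  node1 = neg(4) = -4
  node2 = neg(-4) = 4
  node4 = mul(-1, -4) = 4
  node5 = min2(4, 4) = 4
  node6 = max2(4, 4) = 4
  node7 = max2(4, 4) = 4
  node8 = min2(-4, 4) = -4
  node10 = max2(4, -4) = 4

Second demand — change propagation:
  node4: re-runs because input2 -1->8; new result -32.
  node5: re-runs because node4 4->-32; new result -32.
  node6: re-runs because node5 4->-32; new result 4 (unchanged).
  node7: re-examined; everything it read last time is the same (node2 unchanged, node6 unchanged) — cache 4 kept, no run.
  node10: re-examined; everything it read last time is the same (node7 unchanged, node8 unchanged) — cache 4 kept, no run.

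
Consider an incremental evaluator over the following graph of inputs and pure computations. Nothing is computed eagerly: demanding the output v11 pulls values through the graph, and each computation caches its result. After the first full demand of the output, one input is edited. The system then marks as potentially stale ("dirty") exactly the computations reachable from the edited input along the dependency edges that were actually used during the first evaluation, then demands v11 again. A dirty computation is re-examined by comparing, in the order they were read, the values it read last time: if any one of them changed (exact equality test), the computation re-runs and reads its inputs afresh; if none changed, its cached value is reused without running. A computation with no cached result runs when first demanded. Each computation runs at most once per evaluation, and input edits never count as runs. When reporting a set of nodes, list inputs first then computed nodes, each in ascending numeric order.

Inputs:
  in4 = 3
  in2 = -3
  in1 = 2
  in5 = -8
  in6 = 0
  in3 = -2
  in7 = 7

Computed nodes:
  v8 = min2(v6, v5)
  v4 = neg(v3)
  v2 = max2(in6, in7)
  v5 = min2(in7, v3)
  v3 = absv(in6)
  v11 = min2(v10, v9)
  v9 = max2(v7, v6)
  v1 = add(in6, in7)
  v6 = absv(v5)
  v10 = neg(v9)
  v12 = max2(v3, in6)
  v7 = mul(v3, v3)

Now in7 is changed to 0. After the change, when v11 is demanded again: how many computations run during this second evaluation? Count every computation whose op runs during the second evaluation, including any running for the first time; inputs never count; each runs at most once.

Initial pass — values computed on the first demand:
  v3 = absv(0) = 0
  v5 = min2(7, 0) = 0
  v6 = absv(0) = 0
  v7 = mul(0, 0) = 0
  v9 = max2(0, 0) = 0
  v10 = neg(0) = 0
  v11 = min2(0, 0) = 0

Second demand — change propagation:
  v5: re-runs because in7 7->0; new result 0 (unchanged).
  v6: re-examined; everything it read last time is the same (v5 unchanged) — cache 0 kept, no run.
  v9: re-examined; everything it read last time is the same (v7 unchanged, v6 unchanged) — cache 0 kept, no run.
  v10: re-examined; everything it read last time is the same (v9 unchanged) — cache 0 kept, no run.
  v11: re-examined; everything it read last time is the same (v10 unchanged, v9 unchanged) — cache 0 kept, no run.

The important point: v5 recomputes to an identical value, and the output ends up unchanged.

Run set: v5 (1 run).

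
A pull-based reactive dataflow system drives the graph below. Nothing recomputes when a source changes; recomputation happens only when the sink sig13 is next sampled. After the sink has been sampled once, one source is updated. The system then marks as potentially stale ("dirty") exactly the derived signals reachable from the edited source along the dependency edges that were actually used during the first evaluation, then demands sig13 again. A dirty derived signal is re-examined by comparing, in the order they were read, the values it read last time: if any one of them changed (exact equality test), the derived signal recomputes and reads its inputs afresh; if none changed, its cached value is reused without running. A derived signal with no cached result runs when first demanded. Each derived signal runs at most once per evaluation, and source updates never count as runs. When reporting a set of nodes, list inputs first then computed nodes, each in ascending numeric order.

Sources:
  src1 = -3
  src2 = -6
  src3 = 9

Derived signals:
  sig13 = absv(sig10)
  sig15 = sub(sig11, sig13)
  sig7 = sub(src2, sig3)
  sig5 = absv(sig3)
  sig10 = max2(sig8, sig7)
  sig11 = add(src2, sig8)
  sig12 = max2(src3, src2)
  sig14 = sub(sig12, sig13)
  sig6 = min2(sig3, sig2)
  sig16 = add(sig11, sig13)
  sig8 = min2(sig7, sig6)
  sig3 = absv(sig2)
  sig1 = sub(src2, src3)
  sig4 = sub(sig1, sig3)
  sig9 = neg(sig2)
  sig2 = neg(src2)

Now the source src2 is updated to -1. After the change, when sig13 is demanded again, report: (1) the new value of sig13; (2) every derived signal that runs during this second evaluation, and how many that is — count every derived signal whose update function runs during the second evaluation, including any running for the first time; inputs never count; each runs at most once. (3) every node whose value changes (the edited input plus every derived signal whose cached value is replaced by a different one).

First evaluation (everything demanded from the output):
  sig2 = neg(-6) = 6
  sig3 = absv(6) = 6
  sig6 = min2(6, 6) = 6
  sig7 = sub(-6, 6) = -12
  sig8 = min2(-12, 6) = -12
  sig10 = max2(-12, -12) = -12
  sig13 = absv(-12) = 12

Propagation after the edit:
  sig2: runs — src2 -6->-1; result 1.
  sig3: runs — sig2 6->1; result 1.
  sig6: runs — sig3 6->1; sig2 6->1; result 1.
  sig7: runs — src2 -6->-1; sig3 6->1; result -2.
  sig8: runs — sig7 -12->-2; sig6 6->1; result -2.
  sig10: runs — sig8 -12->-2; sig7 -12->-2; result -2.
  sig13: runs — sig10 -12->-2; result 2.

New value of sig13: 2.
Derived signals that run: sig2, sig3, sig6, sig7, sig8, sig10, sig13 — 7 in total.
Values that change: src2, sig2, sig3, sig6, sig7, sig8, sig10, sig13.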